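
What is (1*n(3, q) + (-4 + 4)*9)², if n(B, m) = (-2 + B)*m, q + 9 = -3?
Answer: 144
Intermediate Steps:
q = -12 (q = -9 - 3 = -12)
n(B, m) = m*(-2 + B)
(1*n(3, q) + (-4 + 4)*9)² = (1*(-12*(-2 + 3)) + (-4 + 4)*9)² = (1*(-12*1) + 0*9)² = (1*(-12) + 0)² = (-12 + 0)² = (-12)² = 144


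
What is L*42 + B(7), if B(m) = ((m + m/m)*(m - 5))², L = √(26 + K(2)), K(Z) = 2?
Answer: 256 + 84*√7 ≈ 478.24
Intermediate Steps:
L = 2*√7 (L = √(26 + 2) = √28 = 2*√7 ≈ 5.2915)
B(m) = (1 + m)²*(-5 + m)² (B(m) = ((m + 1)*(-5 + m))² = ((1 + m)*(-5 + m))² = (1 + m)²*(-5 + m)²)
L*42 + B(7) = (2*√7)*42 + (1 + 7)²*(-5 + 7)² = 84*√7 + 8²*2² = 84*√7 + 64*4 = 84*√7 + 256 = 256 + 84*√7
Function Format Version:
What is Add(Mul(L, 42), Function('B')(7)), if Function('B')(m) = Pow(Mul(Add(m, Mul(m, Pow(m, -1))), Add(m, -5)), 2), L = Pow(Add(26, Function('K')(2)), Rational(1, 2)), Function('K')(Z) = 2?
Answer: Add(256, Mul(84, Pow(7, Rational(1, 2)))) ≈ 478.24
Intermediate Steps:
L = Mul(2, Pow(7, Rational(1, 2))) (L = Pow(Add(26, 2), Rational(1, 2)) = Pow(28, Rational(1, 2)) = Mul(2, Pow(7, Rational(1, 2))) ≈ 5.2915)
Function('B')(m) = Mul(Pow(Add(1, m), 2), Pow(Add(-5, m), 2)) (Function('B')(m) = Pow(Mul(Add(m, 1), Add(-5, m)), 2) = Pow(Mul(Add(1, m), Add(-5, m)), 2) = Mul(Pow(Add(1, m), 2), Pow(Add(-5, m), 2)))
Add(Mul(L, 42), Function('B')(7)) = Add(Mul(Mul(2, Pow(7, Rational(1, 2))), 42), Mul(Pow(Add(1, 7), 2), Pow(Add(-5, 7), 2))) = Add(Mul(84, Pow(7, Rational(1, 2))), Mul(Pow(8, 2), Pow(2, 2))) = Add(Mul(84, Pow(7, Rational(1, 2))), Mul(64, 4)) = Add(Mul(84, Pow(7, Rational(1, 2))), 256) = Add(256, Mul(84, Pow(7, Rational(1, 2))))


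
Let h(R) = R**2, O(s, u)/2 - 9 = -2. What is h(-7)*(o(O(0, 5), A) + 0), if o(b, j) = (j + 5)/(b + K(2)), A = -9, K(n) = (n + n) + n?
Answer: -49/5 ≈ -9.8000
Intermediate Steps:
O(s, u) = 14 (O(s, u) = 18 + 2*(-2) = 18 - 4 = 14)
K(n) = 3*n (K(n) = 2*n + n = 3*n)
o(b, j) = (5 + j)/(6 + b) (o(b, j) = (j + 5)/(b + 3*2) = (5 + j)/(b + 6) = (5 + j)/(6 + b))
h(-7)*(o(O(0, 5), A) + 0) = (-7)**2*((5 - 9)/(6 + 14) + 0) = 49*(-4/20 + 0) = 49*((1/20)*(-4) + 0) = 49*(-1/5 + 0) = 49*(-1/5) = -49/5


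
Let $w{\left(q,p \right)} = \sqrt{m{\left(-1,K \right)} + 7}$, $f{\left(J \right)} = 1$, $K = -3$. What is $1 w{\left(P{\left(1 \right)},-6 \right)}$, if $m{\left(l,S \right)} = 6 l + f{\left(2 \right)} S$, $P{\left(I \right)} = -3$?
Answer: $i \sqrt{2} \approx 1.4142 i$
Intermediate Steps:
$m{\left(l,S \right)} = S + 6 l$ ($m{\left(l,S \right)} = 6 l + 1 S = 6 l + S = S + 6 l$)
$w{\left(q,p \right)} = i \sqrt{2}$ ($w{\left(q,p \right)} = \sqrt{\left(-3 + 6 \left(-1\right)\right) + 7} = \sqrt{\left(-3 - 6\right) + 7} = \sqrt{-9 + 7} = \sqrt{-2} = i \sqrt{2}$)
$1 w{\left(P{\left(1 \right)},-6 \right)} = 1 i \sqrt{2} = i \sqrt{2}$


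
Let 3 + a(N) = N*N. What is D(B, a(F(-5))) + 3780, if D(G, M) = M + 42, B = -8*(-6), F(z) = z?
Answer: 3844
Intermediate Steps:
a(N) = -3 + N² (a(N) = -3 + N*N = -3 + N²)
B = 48
D(G, M) = 42 + M
D(B, a(F(-5))) + 3780 = (42 + (-3 + (-5)²)) + 3780 = (42 + (-3 + 25)) + 3780 = (42 + 22) + 3780 = 64 + 3780 = 3844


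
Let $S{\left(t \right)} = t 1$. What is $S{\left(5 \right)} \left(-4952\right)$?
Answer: $-24760$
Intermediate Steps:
$S{\left(t \right)} = t$
$S{\left(5 \right)} \left(-4952\right) = 5 \left(-4952\right) = -24760$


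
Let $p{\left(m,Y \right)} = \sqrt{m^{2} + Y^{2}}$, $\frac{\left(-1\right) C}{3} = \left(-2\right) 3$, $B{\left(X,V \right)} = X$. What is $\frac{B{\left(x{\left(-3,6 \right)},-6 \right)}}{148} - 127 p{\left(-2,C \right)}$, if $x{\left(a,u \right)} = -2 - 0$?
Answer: $- \frac{1}{74} - 254 \sqrt{82} \approx -2300.1$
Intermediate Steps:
$x{\left(a,u \right)} = -2$ ($x{\left(a,u \right)} = -2 + 0 = -2$)
$C = 18$ ($C = - 3 \left(\left(-2\right) 3\right) = \left(-3\right) \left(-6\right) = 18$)
$p{\left(m,Y \right)} = \sqrt{Y^{2} + m^{2}}$
$\frac{B{\left(x{\left(-3,6 \right)},-6 \right)}}{148} - 127 p{\left(-2,C \right)} = - \frac{2}{148} - 127 \sqrt{18^{2} + \left(-2\right)^{2}} = \left(-2\right) \frac{1}{148} - 127 \sqrt{324 + 4} = - \frac{1}{74} - 127 \sqrt{328} = - \frac{1}{74} - 127 \cdot 2 \sqrt{82} = - \frac{1}{74} - 254 \sqrt{82}$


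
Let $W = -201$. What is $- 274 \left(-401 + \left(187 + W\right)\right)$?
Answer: $113710$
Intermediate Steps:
$- 274 \left(-401 + \left(187 + W\right)\right) = - 274 \left(-401 + \left(187 - 201\right)\right) = - 274 \left(-401 - 14\right) = \left(-274\right) \left(-415\right) = 113710$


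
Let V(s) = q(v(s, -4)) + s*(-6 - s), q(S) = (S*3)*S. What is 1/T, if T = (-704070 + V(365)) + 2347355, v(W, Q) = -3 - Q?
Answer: 1/1507873 ≈ 6.6319e-7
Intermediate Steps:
q(S) = 3*S² (q(S) = (3*S)*S = 3*S²)
V(s) = 3 + s*(-6 - s) (V(s) = 3*(-3 - 1*(-4))² + s*(-6 - s) = 3*(-3 + 4)² + s*(-6 - s) = 3*1² + s*(-6 - s) = 3*1 + s*(-6 - s) = 3 + s*(-6 - s))
T = 1507873 (T = (-704070 + (3 - 1*365² - 6*365)) + 2347355 = (-704070 + (3 - 1*133225 - 2190)) + 2347355 = (-704070 + (3 - 133225 - 2190)) + 2347355 = (-704070 - 135412) + 2347355 = -839482 + 2347355 = 1507873)
1/T = 1/1507873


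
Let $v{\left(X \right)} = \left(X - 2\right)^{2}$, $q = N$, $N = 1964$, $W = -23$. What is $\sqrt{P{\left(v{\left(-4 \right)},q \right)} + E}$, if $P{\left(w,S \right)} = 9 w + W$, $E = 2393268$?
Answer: $\sqrt{2393569} \approx 1547.1$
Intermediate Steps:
$q = 1964$
$v{\left(X \right)} = \left(-2 + X\right)^{2}$
$P{\left(w,S \right)} = -23 + 9 w$ ($P{\left(w,S \right)} = 9 w - 23 = -23 + 9 w$)
$\sqrt{P{\left(v{\left(-4 \right)},q \right)} + E} = \sqrt{\left(-23 + 9 \left(-2 - 4\right)^{2}\right) + 2393268} = \sqrt{\left(-23 + 9 \left(-6\right)^{2}\right) + 2393268} = \sqrt{\left(-23 + 9 \cdot 36\right) + 2393268} = \sqrt{\left(-23 + 324\right) + 2393268} = \sqrt{301 + 2393268} = \sqrt{2393569}$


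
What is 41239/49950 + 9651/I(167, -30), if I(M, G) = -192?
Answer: -79024927/1598400 ≈ -49.440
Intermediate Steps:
41239/49950 + 9651/I(167, -30) = 41239/49950 + 9651/(-192) = 41239*(1/49950) + 9651*(-1/192) = 41239/49950 - 3217/64 = -79024927/1598400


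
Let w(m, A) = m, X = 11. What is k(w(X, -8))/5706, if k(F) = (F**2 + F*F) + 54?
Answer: 148/2853 ≈ 0.051875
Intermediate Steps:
k(F) = 54 + 2*F**2 (k(F) = (F**2 + F**2) + 54 = 2*F**2 + 54 = 54 + 2*F**2)
k(w(X, -8))/5706 = (54 + 2*11**2)/5706 = (54 + 2*121)*(1/5706) = (54 + 242)*(1/5706) = 296*(1/5706) = 148/2853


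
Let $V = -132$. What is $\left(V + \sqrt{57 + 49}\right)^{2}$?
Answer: $\left(132 - \sqrt{106}\right)^{2} \approx 14812.0$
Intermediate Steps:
$\left(V + \sqrt{57 + 49}\right)^{2} = \left(-132 + \sqrt{57 + 49}\right)^{2} = \left(-132 + \sqrt{106}\right)^{2}$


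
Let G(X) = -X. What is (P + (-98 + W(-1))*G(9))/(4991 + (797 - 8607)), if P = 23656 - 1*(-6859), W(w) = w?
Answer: -31406/2819 ≈ -11.141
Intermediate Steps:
P = 30515 (P = 23656 + 6859 = 30515)
(P + (-98 + W(-1))*G(9))/(4991 + (797 - 8607)) = (30515 + (-98 - 1)*(-1*9))/(4991 + (797 - 8607)) = (30515 - 99*(-9))/(4991 - 7810) = (30515 + 891)/(-2819) = 31406*(-1/2819) = -31406/2819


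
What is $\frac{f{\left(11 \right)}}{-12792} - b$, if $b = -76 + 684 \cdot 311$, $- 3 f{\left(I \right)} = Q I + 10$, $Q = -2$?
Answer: $- \frac{680048305}{3198} \approx -2.1265 \cdot 10^{5}$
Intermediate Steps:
$f{\left(I \right)} = - \frac{10}{3} + \frac{2 I}{3}$ ($f{\left(I \right)} = - \frac{- 2 I + 10}{3} = - \frac{10 - 2 I}{3} = - \frac{10}{3} + \frac{2 I}{3}$)
$b = 212648$ ($b = -76 + 212724 = 212648$)
$\frac{f{\left(11 \right)}}{-12792} - b = \frac{- \frac{10}{3} + \frac{2}{3} \cdot 11}{-12792} - 212648 = - \frac{- \frac{10}{3} + \frac{22}{3}}{12792} - 212648 = \left(- \frac{1}{12792}\right) 4 - 212648 = - \frac{1}{3198} - 212648 = - \frac{680048305}{3198}$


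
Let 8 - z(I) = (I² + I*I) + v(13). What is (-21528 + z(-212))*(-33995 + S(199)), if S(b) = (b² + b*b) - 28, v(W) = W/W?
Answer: -5033347211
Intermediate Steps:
v(W) = 1
S(b) = -28 + 2*b² (S(b) = (b² + b²) - 28 = 2*b² - 28 = -28 + 2*b²)
z(I) = 7 - 2*I² (z(I) = 8 - ((I² + I*I) + 1) = 8 - ((I² + I²) + 1) = 8 - (2*I² + 1) = 8 - (1 + 2*I²) = 8 + (-1 - 2*I²) = 7 - 2*I²)
(-21528 + z(-212))*(-33995 + S(199)) = (-21528 + (7 - 2*(-212)²))*(-33995 + (-28 + 2*199²)) = (-21528 + (7 - 2*44944))*(-33995 + (-28 + 2*39601)) = (-21528 + (7 - 89888))*(-33995 + (-28 + 79202)) = (-21528 - 89881)*(-33995 + 79174) = -111409*45179 = -5033347211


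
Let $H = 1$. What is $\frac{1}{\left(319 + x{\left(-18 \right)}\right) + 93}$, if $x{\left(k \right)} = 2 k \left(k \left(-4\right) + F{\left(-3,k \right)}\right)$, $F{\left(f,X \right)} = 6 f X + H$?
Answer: $- \frac{1}{13880} \approx -7.2046 \cdot 10^{-5}$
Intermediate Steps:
$F{\left(f,X \right)} = 1 + 6 X f$ ($F{\left(f,X \right)} = 6 f X + 1 = 6 X f + 1 = 1 + 6 X f$)
$x{\left(k \right)} = 2 k \left(1 - 22 k\right)$ ($x{\left(k \right)} = 2 k \left(k \left(-4\right) + \left(1 + 6 k \left(-3\right)\right)\right) = 2 k \left(- 4 k - \left(-1 + 18 k\right)\right) = 2 k \left(1 - 22 k\right)$)
$\frac{1}{\left(319 + x{\left(-18 \right)}\right) + 93} = \frac{1}{\left(319 + 2 \left(-18\right) \left(1 - -396\right)\right) + 93} = \frac{1}{\left(319 + 2 \left(-18\right) \left(1 + 396\right)\right) + 93} = \frac{1}{\left(319 + 2 \left(-18\right) 397\right) + 93} = \frac{1}{\left(319 - 14292\right) + 93} = \frac{1}{-13973 + 93} = \frac{1}{-13880} = - \frac{1}{13880}$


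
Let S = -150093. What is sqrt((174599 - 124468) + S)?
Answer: I*sqrt(99962) ≈ 316.17*I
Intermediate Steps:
sqrt((174599 - 124468) + S) = sqrt((174599 - 124468) - 150093) = sqrt(50131 - 150093) = sqrt(-99962) = I*sqrt(99962)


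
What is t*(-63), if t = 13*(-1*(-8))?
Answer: -6552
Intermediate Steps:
t = 104 (t = 13*8 = 104)
t*(-63) = 104*(-63) = -6552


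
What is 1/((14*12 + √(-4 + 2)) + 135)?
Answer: 303/91811 - I*√2/91811 ≈ 0.0033003 - 1.5404e-5*I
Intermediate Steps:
1/((14*12 + √(-4 + 2)) + 135) = 1/((168 + √(-2)) + 135) = 1/((168 + I*√2) + 135) = 1/(303 + I*√2)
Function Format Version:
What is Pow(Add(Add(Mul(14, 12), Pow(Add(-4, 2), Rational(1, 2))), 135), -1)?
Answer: Add(Rational(303, 91811), Mul(Rational(-1, 91811), I, Pow(2, Rational(1, 2)))) ≈ Add(0.0033003, Mul(-1.5404e-5, I))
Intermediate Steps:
Pow(Add(Add(Mul(14, 12), Pow(Add(-4, 2), Rational(1, 2))), 135), -1) = Pow(Add(Add(168, Pow(-2, Rational(1, 2))), 135), -1) = Pow(Add(Add(168, Mul(I, Pow(2, Rational(1, 2)))), 135), -1) = Pow(Add(303, Mul(I, Pow(2, Rational(1, 2)))), -1)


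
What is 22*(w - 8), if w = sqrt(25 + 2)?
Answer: -176 + 66*sqrt(3) ≈ -61.685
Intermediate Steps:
w = 3*sqrt(3) (w = sqrt(27) = 3*sqrt(3) ≈ 5.1962)
22*(w - 8) = 22*(3*sqrt(3) - 8) = 22*(-8 + 3*sqrt(3)) = -176 + 66*sqrt(3)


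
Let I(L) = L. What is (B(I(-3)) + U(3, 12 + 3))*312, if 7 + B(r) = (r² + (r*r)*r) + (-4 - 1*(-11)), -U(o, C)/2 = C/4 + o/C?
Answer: -40404/5 ≈ -8080.8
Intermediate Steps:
U(o, C) = -C/2 - 2*o/C (U(o, C) = -2*(C/4 + o/C) = -C/2 - 2*o/C)
B(r) = r² + r³ (B(r) = -7 + ((r² + (r*r)*r) + (-4 - 1*(-11))) = -7 + ((r² + r²*r) + (-4 + 11)) = -7 + ((r² + r³) + 7) = -7 + (7 + r² + r³) = r² + r³)
(B(I(-3)) + U(3, 12 + 3))*312 = ((-3)²*(1 - 3) + (-(12 + 3)/2 - 2*3/(12 + 3)))*312 = (9*(-2) + (-½*15 - 2*3/15))*312 = (-18 + (-15/2 - 2*3*1/15))*312 = (-18 + (-15/2 - ⅖))*312 = (-18 - 79/10)*312 = -259/10*312 = -40404/5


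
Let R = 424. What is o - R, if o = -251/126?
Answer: -53675/126 ≈ -425.99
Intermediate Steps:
o = -251/126 (o = -251*1/126 = -251/126 ≈ -1.9921)
o - R = -251/126 - 1*424 = -251/126 - 424 = -53675/126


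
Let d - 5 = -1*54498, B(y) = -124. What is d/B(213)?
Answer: 54493/124 ≈ 439.46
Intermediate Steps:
d = -54493 (d = 5 - 1*54498 = 5 - 54498 = -54493)
d/B(213) = -54493/(-124) = -54493*(-1/124) = 54493/124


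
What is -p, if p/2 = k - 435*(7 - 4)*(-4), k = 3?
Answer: -10446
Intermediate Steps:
p = 10446 (p = 2*(3 - 435*(7 - 4)*(-4)) = 2*(3 - 1305*(-4)) = 2*(3 - 435*(-12)) = 2*(3 + 5220) = 2*5223 = 10446)
-p = -1*10446 = -10446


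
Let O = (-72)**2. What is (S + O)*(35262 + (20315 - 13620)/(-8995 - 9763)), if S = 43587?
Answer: 32258987869671/18758 ≈ 1.7197e+9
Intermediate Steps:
O = 5184
(S + O)*(35262 + (20315 - 13620)/(-8995 - 9763)) = (43587 + 5184)*(35262 + (20315 - 13620)/(-8995 - 9763)) = 48771*(35262 + 6695/(-18758)) = 48771*(35262 + 6695*(-1/18758)) = 48771*(35262 - 6695/18758) = 48771*(661437901/18758) = 32258987869671/18758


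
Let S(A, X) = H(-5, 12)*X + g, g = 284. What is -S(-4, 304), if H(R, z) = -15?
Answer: 4276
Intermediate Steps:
S(A, X) = 284 - 15*X (S(A, X) = -15*X + 284 = 284 - 15*X)
-S(-4, 304) = -(284 - 15*304) = -(284 - 4560) = -1*(-4276) = 4276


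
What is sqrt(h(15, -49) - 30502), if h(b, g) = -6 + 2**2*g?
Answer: 4*I*sqrt(1919) ≈ 175.23*I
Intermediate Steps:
h(b, g) = -6 + 4*g
sqrt(h(15, -49) - 30502) = sqrt((-6 + 4*(-49)) - 30502) = sqrt((-6 - 196) - 30502) = sqrt(-202 - 30502) = sqrt(-30704) = 4*I*sqrt(1919)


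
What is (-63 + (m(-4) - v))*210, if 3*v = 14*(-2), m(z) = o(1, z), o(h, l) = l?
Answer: -12110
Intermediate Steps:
m(z) = z
v = -28/3 (v = (14*(-2))/3 = (1/3)*(-28) = -28/3 ≈ -9.3333)
(-63 + (m(-4) - v))*210 = (-63 + (-4 - 1*(-28/3)))*210 = (-63 + (-4 + 28/3))*210 = (-63 + 16/3)*210 = -173/3*210 = -12110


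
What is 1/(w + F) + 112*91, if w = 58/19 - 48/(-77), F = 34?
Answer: 561784503/55120 ≈ 10192.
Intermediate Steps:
w = 5378/1463 (w = 58*(1/19) - 48*(-1/77) = 58/19 + 48/77 = 5378/1463 ≈ 3.6760)
1/(w + F) + 112*91 = 1/(5378/1463 + 34) + 112*91 = 1/(55120/1463) + 10192 = 1463/55120 + 10192 = 561784503/55120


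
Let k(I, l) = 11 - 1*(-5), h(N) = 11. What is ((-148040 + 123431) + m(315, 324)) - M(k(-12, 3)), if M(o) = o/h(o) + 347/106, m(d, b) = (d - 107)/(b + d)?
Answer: -18338806345/745074 ≈ -24613.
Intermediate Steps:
m(d, b) = (-107 + d)/(b + d)
k(I, l) = 16 (k(I, l) = 11 + 5 = 16)
M(o) = 347/106 + o/11 (M(o) = o/11 + 347/106 = 347/106 + o/11)
((-148040 + 123431) + m(315, 324)) - M(k(-12, 3)) = ((-148040 + 123431) + (-107 + 315)/(324 + 315)) - (347/106 + (1/11)*16) = (-24609 + 208/639) - (347/106 + 16/11) = (-24609 + (1/639)*208) - 1*5513/1166 = (-24609 + 208/639) - 5513/1166 = -15724943/639 - 5513/1166 = -18338806345/745074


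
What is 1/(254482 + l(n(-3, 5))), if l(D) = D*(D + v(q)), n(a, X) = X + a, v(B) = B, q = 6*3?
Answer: 1/254522 ≈ 3.9289e-6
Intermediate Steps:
q = 18
l(D) = D*(18 + D) (l(D) = D*(D + 18) = D*(18 + D))
1/(254482 + l(n(-3, 5))) = 1/(254482 + (5 - 3)*(18 + (5 - 3))) = 1/(254482 + 2*(18 + 2)) = 1/(254482 + 2*20) = 1/(254482 + 40) = 1/254522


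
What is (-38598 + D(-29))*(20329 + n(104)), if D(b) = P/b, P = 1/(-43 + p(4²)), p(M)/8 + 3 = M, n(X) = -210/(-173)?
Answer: -240148949713601/306037 ≈ -7.8471e+8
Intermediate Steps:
n(X) = 210/173 (n(X) = -210*(-1/173) = 210/173)
p(M) = -24 + 8*M
P = 1/61 (P = 1/(-43 + (-24 + 8*4²)) = 1/(-43 + (-24 + 8*16)) = 1/(-43 + (-24 + 128)) = 1/(-43 + 104) = 1/61 ≈ 0.016393)
D(b) = 1/(61*b)
(-38598 + D(-29))*(20329 + n(104)) = (-38598 + (1/61)/(-29))*(20329 + 210/173) = (-38598 + (1/61)*(-1/29))*(3517127/173) = (-38598 - 1/1769)*(3517127/173) = -68279863/1769*3517127/173 = -240148949713601/306037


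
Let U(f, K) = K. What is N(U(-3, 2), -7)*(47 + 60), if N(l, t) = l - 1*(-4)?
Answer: 642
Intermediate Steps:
N(l, t) = 4 + l (N(l, t) = l + 4 = 4 + l)
N(U(-3, 2), -7)*(47 + 60) = (4 + 2)*(47 + 60) = 6*107 = 642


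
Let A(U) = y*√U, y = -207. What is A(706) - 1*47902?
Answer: -47902 - 207*√706 ≈ -53402.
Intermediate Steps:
A(U) = -207*√U
A(706) - 1*47902 = -207*√706 - 1*47902 = -207*√706 - 47902 = -47902 - 207*√706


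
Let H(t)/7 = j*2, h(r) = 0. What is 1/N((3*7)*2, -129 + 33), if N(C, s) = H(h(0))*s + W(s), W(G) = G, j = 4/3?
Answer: -1/1888 ≈ -0.00052966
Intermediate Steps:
j = 4/3 (j = 4*(⅓) = 4/3 ≈ 1.3333)
H(t) = 56/3 (H(t) = 7*((4/3)*2) = 7*(8/3) = 56/3)
N(C, s) = 59*s/3 (N(C, s) = 56*s/3 + s = 59*s/3)
1/N((3*7)*2, -129 + 33) = 1/(59*(-129 + 33)/3) = 1/((59/3)*(-96)) = 1/(-1888) = -1/1888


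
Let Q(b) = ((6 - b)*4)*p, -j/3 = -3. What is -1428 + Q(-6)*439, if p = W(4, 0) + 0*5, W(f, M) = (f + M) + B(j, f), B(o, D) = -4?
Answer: -1428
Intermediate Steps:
j = 9 (j = -3*(-3) = 9)
W(f, M) = -4 + M + f (W(f, M) = (f + M) - 4 = (M + f) - 4 = -4 + M + f)
p = 0 (p = (-4 + 0 + 4) + 0*5 = 0 + 0 = 0)
Q(b) = 0 (Q(b) = ((6 - b)*4)*0 = (24 - 4*b)*0 = 0)
-1428 + Q(-6)*439 = -1428 + 0*439 = -1428 + 0 = -1428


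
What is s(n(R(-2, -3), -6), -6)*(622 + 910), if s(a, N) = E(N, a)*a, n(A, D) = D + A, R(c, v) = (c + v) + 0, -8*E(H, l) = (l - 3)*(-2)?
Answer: 58982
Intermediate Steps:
E(H, l) = -3/4 + l/4 (E(H, l) = -(l - 3)*(-2)/8 = -(-3 + l)*(-2)/8 = -(6 - 2*l)/8 = -3/4 + l/4)
R(c, v) = c + v
n(A, D) = A + D
s(a, N) = a*(-3/4 + a/4) (s(a, N) = (-3/4 + a/4)*a = a*(-3/4 + a/4))
s(n(R(-2, -3), -6), -6)*(622 + 910) = (((-2 - 3) - 6)*(-3 + ((-2 - 3) - 6))/4)*(622 + 910) = ((-5 - 6)*(-3 + (-5 - 6))/4)*1532 = ((1/4)*(-11)*(-3 - 11))*1532 = ((1/4)*(-11)*(-14))*1532 = (77/2)*1532 = 58982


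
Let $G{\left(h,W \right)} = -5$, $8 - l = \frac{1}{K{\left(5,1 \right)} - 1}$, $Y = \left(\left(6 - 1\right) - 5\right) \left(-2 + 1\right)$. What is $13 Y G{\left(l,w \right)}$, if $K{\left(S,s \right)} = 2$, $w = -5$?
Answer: $0$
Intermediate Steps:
$Y = 0$ ($Y = \left(\left(6 - 1\right) - 5\right) \left(-1\right) = \left(5 - 5\right) \left(-1\right) = 0 \left(-1\right) = 0$)
$l = 7$ ($l = 8 - \frac{1}{2 - 1} = 8 - 1^{-1} = 8 - 1 = 7$)
$13 Y G{\left(l,w \right)} = 13 \cdot 0 \left(-5\right) = 0 \left(-5\right) = 0$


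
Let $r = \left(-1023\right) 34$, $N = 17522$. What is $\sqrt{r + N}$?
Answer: $2 i \sqrt{4315} \approx 131.38 i$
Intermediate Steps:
$r = -34782$
$\sqrt{r + N} = \sqrt{-34782 + 17522} = \sqrt{-17260} = 2 i \sqrt{4315}$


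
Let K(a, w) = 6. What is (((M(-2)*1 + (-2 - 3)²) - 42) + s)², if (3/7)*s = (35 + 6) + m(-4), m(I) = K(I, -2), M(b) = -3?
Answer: 72361/9 ≈ 8040.1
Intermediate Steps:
m(I) = 6
s = 329/3 (s = 7*((35 + 6) + 6)/3 = 7*(41 + 6)/3 = (7/3)*47 = 329/3 ≈ 109.67)
(((M(-2)*1 + (-2 - 3)²) - 42) + s)² = (((-3*1 + (-2 - 3)²) - 42) + 329/3)² = (((-3 + (-5)²) - 42) + 329/3)² = (((-3 + 25) - 42) + 329/3)² = ((22 - 42) + 329/3)² = (-20 + 329/3)² = (269/3)² = 72361/9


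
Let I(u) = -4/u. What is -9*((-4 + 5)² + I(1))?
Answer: 27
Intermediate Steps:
-9*((-4 + 5)² + I(1)) = -9*((-4 + 5)² - 4/1) = -9*(1² - 4*1) = -9*(1 - 4) = -9*(-3) = 27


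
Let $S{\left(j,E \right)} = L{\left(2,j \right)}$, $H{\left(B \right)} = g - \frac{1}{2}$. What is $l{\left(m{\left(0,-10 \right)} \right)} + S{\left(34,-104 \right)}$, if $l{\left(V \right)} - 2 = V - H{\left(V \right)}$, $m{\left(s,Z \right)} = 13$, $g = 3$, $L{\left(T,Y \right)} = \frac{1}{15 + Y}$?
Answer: $\frac{1227}{98} \approx 12.52$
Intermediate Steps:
$H{\left(B \right)} = \frac{5}{2}$ ($H{\left(B \right)} = 3 - \frac{1}{2} = \frac{5}{2}$)
$S{\left(j,E \right)} = \frac{1}{15 + j}$
$l{\left(V \right)} = - \frac{1}{2} + V$ ($l{\left(V \right)} = 2 + \left(V - \frac{5}{2}\right) = 2 + \left(- \frac{5}{2} + V\right) = - \frac{1}{2} + V$)
$l{\left(m{\left(0,-10 \right)} \right)} + S{\left(34,-104 \right)} = \left(- \frac{1}{2} + 13\right) + \frac{1}{15 + 34} = \frac{25}{2} + \frac{1}{49} = \frac{1227}{98}$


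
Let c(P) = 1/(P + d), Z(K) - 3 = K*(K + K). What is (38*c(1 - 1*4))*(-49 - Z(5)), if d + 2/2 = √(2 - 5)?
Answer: 816 + 204*I*√3 ≈ 816.0 + 353.34*I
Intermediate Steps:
d = -1 + I*√3 (d = -1 + √(2 - 5) = -1 + √(-3) = -1 + I*√3 ≈ -1.0 + 1.732*I)
Z(K) = 3 + 2*K² (Z(K) = 3 + K*(K + K) = 3 + K*(2*K) = 3 + 2*K²)
c(P) = 1/(-1 + P + I*√3) (c(P) = 1/(P + (-1 + I*√3)) = 1/(-1 + P + I*√3))
(38*c(1 - 1*4))*(-49 - Z(5)) = (38/(-1 + (1 - 1*4) + I*√3))*(-49 - (3 + 2*5²)) = (38/(-1 + (1 - 4) + I*√3))*(-49 - (3 + 2*25)) = (38/(-1 - 3 + I*√3))*(-49 - (3 + 50)) = (38/(-4 + I*√3))*(-49 - 1*53) = (38/(-4 + I*√3))*(-49 - 53) = (38/(-4 + I*√3))*(-102) = -3876/(-4 + I*√3)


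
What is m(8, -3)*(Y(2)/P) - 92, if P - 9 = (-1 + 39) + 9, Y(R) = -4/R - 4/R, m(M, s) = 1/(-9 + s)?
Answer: -15455/168 ≈ -91.994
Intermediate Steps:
Y(R) = -8/R
P = 56 (P = 9 + ((-1 + 39) + 9) = 9 + (38 + 9) = 9 + 47 = 56)
m(8, -3)*(Y(2)/P) - 92 = (-8/2/56)/(-9 - 3) - 92 = (-8*½*(1/56))/(-12) - 92 = -(-1)/(3*56) - 92 = -1/12*(-1/14) - 92 = 1/168 - 92 = -15455/168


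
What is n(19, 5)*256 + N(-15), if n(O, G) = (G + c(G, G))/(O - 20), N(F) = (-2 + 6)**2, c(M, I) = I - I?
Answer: -1264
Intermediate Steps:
c(M, I) = 0
N(F) = 16 (N(F) = 4**2 = 16)
n(O, G) = G/(-20 + O) (n(O, G) = (G + 0)/(O - 20) = G/(-20 + O))
n(19, 5)*256 + N(-15) = (5/(-20 + 19))*256 + 16 = (5/(-1))*256 + 16 = (5*(-1))*256 + 16 = -5*256 + 16 = -1280 + 16 = -1264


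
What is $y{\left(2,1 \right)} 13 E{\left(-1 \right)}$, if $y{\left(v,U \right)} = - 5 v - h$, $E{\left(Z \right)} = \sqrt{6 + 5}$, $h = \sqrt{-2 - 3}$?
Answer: $13 \sqrt{11} \left(-10 - i \sqrt{5}\right) \approx -431.16 - 96.411 i$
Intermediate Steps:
$h = i \sqrt{5}$ ($h = \sqrt{-5} = i \sqrt{5} \approx 2.2361 i$)
$E{\left(Z \right)} = \sqrt{11}$
$y{\left(v,U \right)} = - 5 v - i \sqrt{5}$
$y{\left(2,1 \right)} 13 E{\left(-1 \right)} = \left(\left(-5\right) 2 - i \sqrt{5}\right) 13 \sqrt{11} = \left(-10 - i \sqrt{5}\right) 13 \sqrt{11} = \left(-130 - 13 i \sqrt{5}\right) \sqrt{11} = \sqrt{11} \left(-130 - 13 i \sqrt{5}\right)$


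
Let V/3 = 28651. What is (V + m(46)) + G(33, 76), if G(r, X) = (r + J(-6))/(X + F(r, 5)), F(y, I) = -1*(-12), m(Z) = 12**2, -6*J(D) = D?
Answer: 3788285/44 ≈ 86097.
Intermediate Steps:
J(D) = -D/6
V = 85953 (V = 3*28651 = 85953)
m(Z) = 144
F(y, I) = 12
G(r, X) = (1 + r)/(12 + X) (G(r, X) = (r - 1/6*(-6))/(X + 12) = (r + 1)/(12 + X) = (1 + r)/(12 + X))
(V + m(46)) + G(33, 76) = (85953 + 144) + (1 + 33)/(12 + 76) = 86097 + 34/88 = 86097 + (1/88)*34 = 86097 + 17/44 = 3788285/44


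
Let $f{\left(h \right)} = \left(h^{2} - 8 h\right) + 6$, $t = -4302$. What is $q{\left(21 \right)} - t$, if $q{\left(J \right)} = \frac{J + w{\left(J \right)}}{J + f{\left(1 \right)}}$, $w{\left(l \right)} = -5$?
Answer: $\frac{21514}{5} \approx 4302.8$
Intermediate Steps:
$f{\left(h \right)} = 6 + h^{2} - 8 h$
$q{\left(J \right)} = \frac{-5 + J}{-1 + J}$ ($q{\left(J \right)} = \frac{J - 5}{J + \left(6 + 1^{2} - 8\right)} = \frac{-5 + J}{J + \left(6 + 1 - 8\right)} = \frac{-5 + J}{J - 1} = \frac{-5 + J}{-1 + J}$)
$q{\left(21 \right)} - t = \frac{-5 + 21}{-1 + 21} - -4302 = \frac{1}{20} \cdot 16 + 4302 = \frac{4}{5} + 4302 = \frac{21514}{5}$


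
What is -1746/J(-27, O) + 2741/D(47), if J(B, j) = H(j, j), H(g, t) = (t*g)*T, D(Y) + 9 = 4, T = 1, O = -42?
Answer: -269103/490 ≈ -549.19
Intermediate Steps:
D(Y) = -5 (D(Y) = -9 + 4 = -5)
H(g, t) = g*t (H(g, t) = (t*g)*1 = (g*t)*1 = g*t)
J(B, j) = j² (J(B, j) = j*j = j²)
-1746/J(-27, O) + 2741/D(47) = -1746/((-42)²) + 2741/(-5) = -1746/1764 + 2741*(-⅕) = -1746*1/1764 - 2741/5 = -97/98 - 2741/5 = -269103/490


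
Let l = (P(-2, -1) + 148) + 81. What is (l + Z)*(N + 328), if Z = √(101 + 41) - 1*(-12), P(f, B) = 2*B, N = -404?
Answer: -18164 - 76*√142 ≈ -19070.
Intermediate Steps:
Z = 12 + √142 (Z = √142 + 12 = 12 + √142 ≈ 23.916)
l = 227 (l = (2*(-1) + 148) + 81 = (-2 + 148) + 81 = 146 + 81 = 227)
(l + Z)*(N + 328) = (227 + (12 + √142))*(-404 + 328) = (239 + √142)*(-76) = -18164 - 76*√142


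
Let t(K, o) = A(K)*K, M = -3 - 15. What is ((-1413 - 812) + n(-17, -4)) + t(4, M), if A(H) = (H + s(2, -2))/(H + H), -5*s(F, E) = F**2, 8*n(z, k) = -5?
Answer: -88961/40 ≈ -2224.0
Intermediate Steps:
n(z, k) = -5/8 (n(z, k) = (1/8)*(-5) = -5/8)
s(F, E) = -F**2/5
M = -18
A(H) = (-4/5 + H)/(2*H) (A(H) = (H - 1/5*2**2)/(H + H) = (H - 1/5*4)/((2*H)) = (H - 4/5)*(1/(2*H)) = (-4/5 + H)*(1/(2*H)) = (-4/5 + H)/(2*H))
t(K, o) = -2/5 + K/2 (t(K, o) = ((-4 + 5*K)/(10*K))*K = -2/5 + K/2)
((-1413 - 812) + n(-17, -4)) + t(4, M) = ((-1413 - 812) - 5/8) + (-2/5 + (1/2)*4) = (-2225 - 5/8) + (-2/5 + 2) = -17805/8 + 8/5 = -88961/40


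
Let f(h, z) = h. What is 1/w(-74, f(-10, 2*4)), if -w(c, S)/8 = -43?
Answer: 1/344 ≈ 0.0029070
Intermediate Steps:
w(c, S) = 344 (w(c, S) = -8*(-43) = 344)
1/w(-74, f(-10, 2*4)) = 1/344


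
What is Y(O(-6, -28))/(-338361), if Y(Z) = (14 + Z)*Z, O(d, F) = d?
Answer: 16/112787 ≈ 0.00014186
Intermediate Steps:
Y(Z) = Z*(14 + Z)
Y(O(-6, -28))/(-338361) = -6*(14 - 6)/(-338361) = -6*8*(-1/338361) = -48*(-1/338361) = 16/112787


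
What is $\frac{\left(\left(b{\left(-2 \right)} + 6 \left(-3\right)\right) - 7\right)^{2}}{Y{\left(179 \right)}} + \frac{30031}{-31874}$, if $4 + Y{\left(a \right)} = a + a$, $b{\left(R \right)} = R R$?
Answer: $\frac{285455}{940283} \approx 0.30358$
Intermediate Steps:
$b{\left(R \right)} = R^{2}$
$Y{\left(a \right)} = -4 + 2 a$ ($Y{\left(a \right)} = -4 + \left(a + a\right) = -4 + 2 a$)
$\frac{\left(\left(b{\left(-2 \right)} + 6 \left(-3\right)\right) - 7\right)^{2}}{Y{\left(179 \right)}} + \frac{30031}{-31874} = \frac{\left(\left(\left(-2\right)^{2} + 6 \left(-3\right)\right) - 7\right)^{2}}{-4 + 2 \cdot 179} + \frac{30031}{-31874} = \frac{\left(\left(4 - 18\right) - 7\right)^{2}}{-4 + 358} + 30031 \left(- \frac{1}{31874}\right) = \frac{\left(-14 - 7\right)^{2}}{354} - \frac{30031}{31874} = \left(-21\right)^{2} \cdot \frac{1}{354} - \frac{30031}{31874} = 441 \cdot \frac{1}{354} - \frac{30031}{31874} = \frac{147}{118} - \frac{30031}{31874} = \frac{285455}{940283}$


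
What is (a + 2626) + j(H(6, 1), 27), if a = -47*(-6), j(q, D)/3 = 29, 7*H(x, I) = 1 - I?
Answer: 2995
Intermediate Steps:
H(x, I) = ⅐ - I/7 (H(x, I) = (1 - I)/7 = ⅐ - I/7)
j(q, D) = 87 (j(q, D) = 3*29 = 87)
a = 282
(a + 2626) + j(H(6, 1), 27) = (282 + 2626) + 87 = 2908 + 87 = 2995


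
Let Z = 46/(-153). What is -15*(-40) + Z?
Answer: 91754/153 ≈ 599.70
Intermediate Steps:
Z = -46/153 (Z = 46*(-1/153) = -46/153 ≈ -0.30065)
-15*(-40) + Z = -15*(-40) - 46/153 = 600 - 46/153 = 91754/153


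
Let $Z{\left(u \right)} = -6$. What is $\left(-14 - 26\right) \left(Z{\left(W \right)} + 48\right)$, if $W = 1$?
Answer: $-1680$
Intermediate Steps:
$\left(-14 - 26\right) \left(Z{\left(W \right)} + 48\right) = \left(-14 - 26\right) \left(-6 + 48\right) = \left(-14 - 26\right) 42 = \left(-40\right) 42 = -1680$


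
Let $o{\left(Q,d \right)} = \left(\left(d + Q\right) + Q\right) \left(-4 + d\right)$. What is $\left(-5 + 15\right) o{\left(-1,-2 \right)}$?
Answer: $240$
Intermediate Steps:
$o{\left(Q,d \right)} = \left(-4 + d\right) \left(d + 2 Q\right)$ ($o{\left(Q,d \right)} = \left(\left(Q + d\right) + Q\right) \left(-4 + d\right) = \left(d + 2 Q\right) \left(-4 + d\right) = \left(-4 + d\right) \left(d + 2 Q\right)$)
$\left(-5 + 15\right) o{\left(-1,-2 \right)} = \left(-5 + 15\right) \left(\left(-2\right)^{2} - -8 - -8 + 2 \left(-1\right) \left(-2\right)\right) = 10 \left(4 + 8 + 8 + 4\right) = 10 \cdot 24 = 240$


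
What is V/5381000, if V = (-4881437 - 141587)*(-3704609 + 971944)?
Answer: 343156046974/134525 ≈ 2.5509e+6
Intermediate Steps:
V = 13726241878960 (V = -5023024*(-2732665) = 13726241878960)
V/5381000 = 13726241878960/5381000 = 13726241878960*(1/5381000) = 343156046974/134525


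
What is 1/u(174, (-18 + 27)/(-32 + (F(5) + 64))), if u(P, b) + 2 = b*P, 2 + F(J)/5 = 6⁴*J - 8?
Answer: -1799/3511 ≈ -0.51239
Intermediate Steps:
F(J) = -50 + 6480*J (F(J) = -10 + 5*(6⁴*J - 8) = -10 + 5*(1296*J - 8) = -10 + 5*(-8 + 1296*J) = -10 + (-40 + 6480*J) = -50 + 6480*J)
u(P, b) = -2 + P*b (u(P, b) = -2 + b*P = -2 + P*b)
1/u(174, (-18 + 27)/(-32 + (F(5) + 64))) = 1/(-2 + 174*((-18 + 27)/(-32 + ((-50 + 6480*5) + 64)))) = 1/(-2 + 174*(9/(-32 + ((-50 + 32400) + 64)))) = 1/(-2 + 174*(9/(-32 + (32350 + 64)))) = 1/(-2 + 174*(9/(-32 + 32414))) = 1/(-2 + 174*(9/32382)) = 1/(-2 + 174*(9*(1/32382))) = 1/(-2 + 174*(1/3598)) = 1/(-2 + 87/1799) = 1/(-3511/1799) = -1799/3511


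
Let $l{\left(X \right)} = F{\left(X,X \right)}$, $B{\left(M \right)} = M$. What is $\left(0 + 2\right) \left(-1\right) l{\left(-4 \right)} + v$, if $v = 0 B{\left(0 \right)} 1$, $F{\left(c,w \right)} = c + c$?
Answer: $16$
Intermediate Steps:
$F{\left(c,w \right)} = 2 c$
$l{\left(X \right)} = 2 X$
$v = 0$ ($v = 0 \cdot 0 \cdot 1 = 0 \cdot 1 = 0$)
$\left(0 + 2\right) \left(-1\right) l{\left(-4 \right)} + v = \left(0 + 2\right) \left(-1\right) 2 \left(-4\right) + 0 = 2 \left(-1\right) \left(-8\right) + 0 = \left(-2\right) \left(-8\right) + 0 = 16 + 0 = 16$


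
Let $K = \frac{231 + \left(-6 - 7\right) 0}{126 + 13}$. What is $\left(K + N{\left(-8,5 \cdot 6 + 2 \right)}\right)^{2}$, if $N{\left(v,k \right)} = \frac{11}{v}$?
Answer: $\frac{101761}{1236544} \approx 0.082295$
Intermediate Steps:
$K = \frac{231}{139}$ ($K = \frac{231 - 0}{139} = \left(231 + 0\right) \frac{1}{139} = 231 \cdot \frac{1}{139} = \frac{231}{139} \approx 1.6619$)
$\left(K + N{\left(-8,5 \cdot 6 + 2 \right)}\right)^{2} = \left(\frac{231}{139} + \frac{11}{-8}\right)^{2} = \left(\frac{231}{139} + 11 \left(- \frac{1}{8}\right)\right)^{2} = \left(\frac{231}{139} - \frac{11}{8}\right)^{2} = \left(\frac{319}{1112}\right)^{2} = \frac{101761}{1236544}$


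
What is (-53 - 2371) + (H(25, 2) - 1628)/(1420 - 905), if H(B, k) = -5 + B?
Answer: -1249968/515 ≈ -2427.1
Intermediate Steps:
(-53 - 2371) + (H(25, 2) - 1628)/(1420 - 905) = (-53 - 2371) + ((-5 + 25) - 1628)/(1420 - 905) = -2424 + (20 - 1628)/515 = -2424 - 1608*1/515 = -2424 - 1608/515 = -1249968/515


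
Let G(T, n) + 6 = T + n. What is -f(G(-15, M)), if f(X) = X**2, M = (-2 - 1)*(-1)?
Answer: -324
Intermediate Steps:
M = 3 (M = -3*(-1) = 3)
G(T, n) = -6 + T + n (G(T, n) = -6 + (T + n) = -6 + T + n)
-f(G(-15, M)) = -(-6 - 15 + 3)**2 = -1*(-18)**2 = -1*324 = -324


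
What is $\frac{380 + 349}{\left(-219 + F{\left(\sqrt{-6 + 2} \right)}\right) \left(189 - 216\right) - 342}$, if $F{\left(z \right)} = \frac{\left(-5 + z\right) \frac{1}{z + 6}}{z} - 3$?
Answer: $\frac{8128188}{62935909} + \frac{12636 i}{62935909} \approx 0.12915 + 0.00020078 i$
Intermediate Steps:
$F{\left(z \right)} = -3 + \frac{-5 + z}{z \left(6 + z\right)}$ ($F{\left(z \right)} = \frac{\left(-5 + z\right) \frac{1}{6 + z}}{z} - 3 = \frac{\frac{1}{6 + z} \left(-5 + z\right)}{z} - 3 = \frac{-5 + z}{z \left(6 + z\right)} - 3 = -3 + \frac{-5 + z}{z \left(6 + z\right)}$)
$\frac{380 + 349}{\left(-219 + F{\left(\sqrt{-6 + 2} \right)}\right) \left(189 - 216\right) - 342} = \frac{380 + 349}{\left(-219 + \frac{-5 - 17 \sqrt{-6 + 2} - 3 \left(\sqrt{-6 + 2}\right)^{2}}{\sqrt{-6 + 2} \left(6 + \sqrt{-6 + 2}\right)}\right) \left(189 - 216\right) - 342} = \frac{729}{\left(-219 + \frac{-5 - 17 \sqrt{-4} - 3 \left(\sqrt{-4}\right)^{2}}{\sqrt{-4} \left(6 + \sqrt{-4}\right)}\right) \left(-27\right) - 342} = \frac{729}{\left(-219 + \frac{-5 - 17 \cdot 2 i - 3 \left(2 i\right)^{2}}{2 i \left(6 + 2 i\right)}\right) \left(-27\right) - 342} = \frac{729}{\left(-219 + - \frac{i}{2} \frac{6 - 2 i}{40} \left(-5 - 34 i - -12\right)\right) \left(-27\right) - 342} = \frac{729}{\left(-219 + - \frac{i}{2} \frac{6 - 2 i}{40} \left(-5 - 34 i + 12\right)\right) \left(-27\right) - 342} = \frac{729}{\left(-219 + - \frac{i}{2} \frac{6 - 2 i}{40} \left(7 - 34 i\right)\right) \left(-27\right) - 342} = \frac{729}{\left(-219 - \frac{i \left(6 - 2 i\right) \left(7 - 34 i\right)}{80}\right) \left(-27\right) - 342} = \frac{729}{\left(5913 + \frac{27 i \left(6 - 2 i\right) \left(7 - 34 i\right)}{80}\right) - 342} = \frac{729}{5571 + \frac{27 i \left(6 - 2 i\right) \left(7 - 34 i\right)}{80}}$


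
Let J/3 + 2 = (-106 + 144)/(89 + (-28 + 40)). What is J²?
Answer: 242064/10201 ≈ 23.729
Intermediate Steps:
J = -492/101 (J = -6 + 3*((-106 + 144)/(89 + (-28 + 40))) = -6 + 3*(38/(89 + 12)) = -6 + 3*(38/101) = -6 + 114/101 = -492/101 ≈ -4.8713)
J² = (-492/101)² = 242064/10201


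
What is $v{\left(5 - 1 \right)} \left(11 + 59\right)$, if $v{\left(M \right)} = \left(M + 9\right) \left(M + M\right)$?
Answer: $7280$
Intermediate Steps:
$v{\left(M \right)} = 2 M \left(9 + M\right)$ ($v{\left(M \right)} = \left(9 + M\right) 2 M = 2 M \left(9 + M\right)$)
$v{\left(5 - 1 \right)} \left(11 + 59\right) = 2 \left(5 - 1\right) \left(9 + \left(5 - 1\right)\right) \left(11 + 59\right) = 2 \left(5 - 1\right) \left(9 + \left(5 - 1\right)\right) 70 = 2 \cdot 4 \left(9 + 4\right) 70 = 2 \cdot 4 \cdot 13 \cdot 70 = 104 \cdot 70 = 7280$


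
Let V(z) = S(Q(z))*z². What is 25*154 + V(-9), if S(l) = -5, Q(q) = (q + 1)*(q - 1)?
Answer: 3445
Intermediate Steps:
Q(q) = (1 + q)*(-1 + q)
V(z) = -5*z²
25*154 + V(-9) = 25*154 - 5*(-9)² = 3850 - 5*81 = 3850 - 405 = 3445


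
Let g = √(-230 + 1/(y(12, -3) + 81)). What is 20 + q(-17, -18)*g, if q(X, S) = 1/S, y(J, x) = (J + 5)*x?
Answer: 20 - I*√206970/540 ≈ 20.0 - 0.84248*I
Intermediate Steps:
y(J, x) = x*(5 + J) (y(J, x) = (5 + J)*x = x*(5 + J))
g = I*√206970/30 (g = √(-230 + 1/(-3*(5 + 12) + 81)) = √(-230 + 1/(-3*17 + 81)) = √(-230 + 1/(-51 + 81)) = √(-230 + 1/30) = √(-6899/30) = I*√206970/30 ≈ 15.165*I)
20 + q(-17, -18)*g = 20 + (I*√206970/30)/(-18) = 20 - I*√206970/540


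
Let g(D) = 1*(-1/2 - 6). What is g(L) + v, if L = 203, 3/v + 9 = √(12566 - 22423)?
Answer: -32312/4969 - 3*I*√9857/9938 ≈ -6.5027 - 0.029971*I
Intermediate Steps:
v = 3/(-9 + I*√9857) (v = 3/(-9 + √(12566 - 22423)) = 3/(-9 + √(-9857)) = 3/(-9 + I*√9857) ≈ -0.0027168 - 0.029971*I)
g(D) = -13/2 (g(D) = 1*(-1*½ - 6) = 1*(-½ - 6) = 1*(-13/2) = -13/2)
g(L) + v = -13/2 + (-27/9938 - 3*I*√9857/9938) = -32312/4969 - 3*I*√9857/9938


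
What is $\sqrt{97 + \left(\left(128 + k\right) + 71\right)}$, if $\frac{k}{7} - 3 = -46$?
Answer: $i \sqrt{5} \approx 2.2361 i$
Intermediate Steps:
$k = -301$ ($k = 21 + 7 \left(-46\right) = 21 - 322 = -301$)
$\sqrt{97 + \left(\left(128 + k\right) + 71\right)} = \sqrt{97 + \left(\left(128 - 301\right) + 71\right)} = \sqrt{97 + \left(-173 + 71\right)} = \sqrt{97 - 102} = \sqrt{-5} = i \sqrt{5}$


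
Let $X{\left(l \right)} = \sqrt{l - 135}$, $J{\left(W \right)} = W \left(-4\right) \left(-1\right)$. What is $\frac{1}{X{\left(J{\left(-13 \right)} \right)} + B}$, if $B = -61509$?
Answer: $- \frac{61509}{3783357268} - \frac{i \sqrt{187}}{3783357268} \approx -1.6258 \cdot 10^{-5} - 3.6145 \cdot 10^{-9} i$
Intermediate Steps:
$J{\left(W \right)} = 4 W$ ($J{\left(W \right)} = - 4 W \left(-1\right) = 4 W$)
$X{\left(l \right)} = \sqrt{-135 + l}$
$\frac{1}{X{\left(J{\left(-13 \right)} \right)} + B} = \frac{1}{\sqrt{-135 + 4 \left(-13\right)} - 61509} = \frac{1}{\sqrt{-135 - 52} - 61509} = \frac{1}{\sqrt{-187} - 61509} = \frac{1}{i \sqrt{187} - 61509} = \frac{1}{-61509 + i \sqrt{187}}$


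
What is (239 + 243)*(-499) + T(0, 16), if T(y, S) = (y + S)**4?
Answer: -174982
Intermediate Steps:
T(y, S) = (S + y)**4
(239 + 243)*(-499) + T(0, 16) = (239 + 243)*(-499) + (16 + 0)**4 = 482*(-499) + 16**4 = -240518 + 65536 = -174982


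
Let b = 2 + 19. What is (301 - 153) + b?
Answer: 169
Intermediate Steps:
b = 21
(301 - 153) + b = (301 - 153) + 21 = 148 + 21 = 169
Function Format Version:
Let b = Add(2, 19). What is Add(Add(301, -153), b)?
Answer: 169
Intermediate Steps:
b = 21
Add(Add(301, -153), b) = Add(Add(301, -153), 21) = Add(148, 21) = 169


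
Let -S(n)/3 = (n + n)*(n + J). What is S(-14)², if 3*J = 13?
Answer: 659344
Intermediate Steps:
J = 13/3 (J = (⅓)*13 = 13/3 ≈ 4.3333)
S(n) = -6*n*(13/3 + n) (S(n) = -3*(n + n)*(n + 13/3) = -3*2*n*(13/3 + n) = -6*n*(13/3 + n))
S(-14)² = (-2*(-14)*(13 + 3*(-14)))² = (-2*(-14)*(13 - 42))² = (-2*(-14)*(-29))² = (-812)² = 659344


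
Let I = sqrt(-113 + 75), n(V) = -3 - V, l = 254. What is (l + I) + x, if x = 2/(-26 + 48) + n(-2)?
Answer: 2784/11 + I*sqrt(38) ≈ 253.09 + 6.1644*I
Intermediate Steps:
I = I*sqrt(38) (I = sqrt(-38) = I*sqrt(38) ≈ 6.1644*I)
x = -10/11 (x = 2/(-26 + 48) + (-3 - 1*(-2)) = 2/22 + (-3 + 2) = 2*(1/22) - 1 = 1/11 - 1 = -10/11 ≈ -0.90909)
(l + I) + x = (254 + I*sqrt(38)) - 10/11 = 2784/11 + I*sqrt(38)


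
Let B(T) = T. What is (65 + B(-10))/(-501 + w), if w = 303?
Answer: -5/18 ≈ -0.27778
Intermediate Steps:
(65 + B(-10))/(-501 + w) = (65 - 10)/(-501 + 303) = 55/(-198) = 55*(-1/198) = -5/18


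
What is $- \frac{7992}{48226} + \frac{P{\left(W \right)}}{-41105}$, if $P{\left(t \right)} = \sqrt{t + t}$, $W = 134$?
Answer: $- \frac{3996}{24113} - \frac{2 \sqrt{67}}{41105} \approx -0.16612$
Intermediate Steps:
$P{\left(t \right)} = \sqrt{2} \sqrt{t}$ ($P{\left(t \right)} = \sqrt{2 t} = \sqrt{2} \sqrt{t}$)
$- \frac{7992}{48226} + \frac{P{\left(W \right)}}{-41105} = - \frac{7992}{48226} + \frac{\sqrt{2} \sqrt{134}}{-41105} = \left(-7992\right) \frac{1}{48226} + 2 \sqrt{67} \left(- \frac{1}{41105}\right) = - \frac{3996}{24113} - \frac{2 \sqrt{67}}{41105}$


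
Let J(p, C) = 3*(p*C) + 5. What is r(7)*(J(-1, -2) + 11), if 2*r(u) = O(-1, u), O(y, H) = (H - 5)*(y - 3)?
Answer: -88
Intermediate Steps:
O(y, H) = (-5 + H)*(-3 + y)
r(u) = 10 - 2*u (r(u) = (15 - 5*(-1) - 3*u + u*(-1))/2 = (15 + 5 - 3*u - u)/2 = (20 - 4*u)/2 = 10 - 2*u)
J(p, C) = 5 + 3*C*p (J(p, C) = 3*(C*p) + 5 = 3*C*p + 5 = 5 + 3*C*p)
r(7)*(J(-1, -2) + 11) = (10 - 2*7)*((5 + 3*(-2)*(-1)) + 11) = (10 - 14)*((5 + 6) + 11) = -4*(11 + 11) = -4*22 = -88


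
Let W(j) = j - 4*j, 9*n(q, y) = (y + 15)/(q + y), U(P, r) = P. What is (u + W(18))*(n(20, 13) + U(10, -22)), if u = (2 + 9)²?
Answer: 200866/297 ≈ 676.32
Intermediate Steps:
n(q, y) = (15 + y)/(9*(q + y)) (n(q, y) = ((y + 15)/(q + y))/9 = ((15 + y)/(q + y))/9 = (15 + y)/(9*(q + y)))
W(j) = -3*j
u = 121 (u = 11² = 121)
(u + W(18))*(n(20, 13) + U(10, -22)) = (121 - 3*18)*((15 + 13)/(9*(20 + 13)) + 10) = (121 - 54)*((⅑)*28/33 + 10) = 67*((⅑)*(1/33)*28 + 10) = 67*(28/297 + 10) = 67*(2998/297) = 200866/297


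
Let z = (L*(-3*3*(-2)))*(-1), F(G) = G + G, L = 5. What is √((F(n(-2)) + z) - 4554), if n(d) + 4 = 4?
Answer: 6*I*√129 ≈ 68.147*I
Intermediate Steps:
n(d) = 0 (n(d) = -4 + 4 = 0)
F(G) = 2*G
z = -90 (z = (5*(-3*3*(-2)))*(-1) = (5*(-9*(-2)))*(-1) = (5*18)*(-1) = 90*(-1) = -90)
√((F(n(-2)) + z) - 4554) = √((2*0 - 90) - 4554) = √((0 - 90) - 4554) = √(-90 - 4554) = √(-4644) = 6*I*√129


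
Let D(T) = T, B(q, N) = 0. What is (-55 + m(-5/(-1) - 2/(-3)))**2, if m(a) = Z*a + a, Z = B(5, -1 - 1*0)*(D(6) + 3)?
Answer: 21904/9 ≈ 2433.8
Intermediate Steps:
Z = 0 (Z = 0*(6 + 3) = 0*9 = 0)
m(a) = a (m(a) = 0*a + a = 0 + a = a)
(-55 + m(-5/(-1) - 2/(-3)))**2 = (-55 + (-5/(-1) - 2/(-3)))**2 = (-55 + (-5*(-1) - 2*(-1/3)))**2 = (-55 + (5 + 2/3))**2 = (-55 + 17/3)**2 = (-148/3)**2 = 21904/9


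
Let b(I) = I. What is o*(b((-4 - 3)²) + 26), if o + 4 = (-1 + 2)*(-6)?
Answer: -750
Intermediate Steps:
o = -10 (o = -4 + (-1 + 2)*(-6) = -4 + 1*(-6) = -4 - 6 = -10)
o*(b((-4 - 3)²) + 26) = -10*((-4 - 3)² + 26) = -10*((-7)² + 26) = -10*(49 + 26) = -10*75 = -750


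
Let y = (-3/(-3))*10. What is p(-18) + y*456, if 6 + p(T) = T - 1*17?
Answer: 4519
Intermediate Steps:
p(T) = -23 + T (p(T) = -6 + (T - 1*17) = -6 + (T - 17) = -6 + (-17 + T) = -23 + T)
y = 10 (y = -⅓*(-3)*10 = 1*10 = 10)
p(-18) + y*456 = (-23 - 18) + 10*456 = -41 + 4560 = 4519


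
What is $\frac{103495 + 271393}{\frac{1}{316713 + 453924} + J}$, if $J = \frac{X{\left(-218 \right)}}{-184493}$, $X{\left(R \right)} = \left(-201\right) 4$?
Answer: $\frac{53300500676586408}{619776641} \approx 8.5999 \cdot 10^{7}$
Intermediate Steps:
$X{\left(R \right)} = -804$
$J = \frac{804}{184493}$ ($J = - \frac{804}{-184493} = \left(-804\right) \left(- \frac{1}{184493}\right) = \frac{804}{184493} \approx 0.0043579$)
$\frac{103495 + 271393}{\frac{1}{316713 + 453924} + J} = \frac{103495 + 271393}{\frac{1}{316713 + 453924} + \frac{804}{184493}} = \frac{374888}{\frac{1}{770637} + \frac{804}{184493}} = \frac{374888}{\frac{619776641}{142177132041}} = 374888 \cdot \frac{142177132041}{619776641} = \frac{53300500676586408}{619776641}$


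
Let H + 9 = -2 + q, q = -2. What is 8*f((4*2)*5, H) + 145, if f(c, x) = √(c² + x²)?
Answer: 145 + 8*√1769 ≈ 481.48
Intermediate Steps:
H = -13 (H = -9 + (-2 - 2) = -9 - 4 = -13)
8*f((4*2)*5, H) + 145 = 8*√(((4*2)*5)² + (-13)²) + 145 = 8*√((8*5)² + 169) + 145 = 8*√(40² + 169) + 145 = 8*√(1600 + 169) + 145 = 8*√1769 + 145 = 145 + 8*√1769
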